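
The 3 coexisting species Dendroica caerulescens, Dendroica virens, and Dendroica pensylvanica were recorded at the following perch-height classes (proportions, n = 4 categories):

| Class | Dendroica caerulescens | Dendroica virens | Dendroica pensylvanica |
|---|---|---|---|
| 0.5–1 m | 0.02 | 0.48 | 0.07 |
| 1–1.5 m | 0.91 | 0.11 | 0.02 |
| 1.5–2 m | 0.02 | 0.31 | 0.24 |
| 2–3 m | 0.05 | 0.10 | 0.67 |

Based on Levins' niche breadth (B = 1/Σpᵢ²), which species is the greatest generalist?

Σp_caerᵢ² = 0.02² + 0.91² + 0.02² + 0.05² = 0.0004 + 0.8281 + 0.0004 + 0.0025 = 0.8314
B_caer = 1 / 0.8314 = 1.2028
Σp_vireᵢ² = 0.48² + 0.11² + 0.31² + 0.10² = 0.2304 + 0.0121 + 0.0961 + 0.0100 = 0.3486
B_vire = 1 / 0.3486 = 2.8686
Σp_pensᵢ² = 0.07² + 0.02² + 0.24² + 0.67² = 0.0049 + 0.0004 + 0.0576 + 0.4489 = 0.5118
B_pens = 1 / 0.5118 = 1.9539
Highest B → broadest niche (most generalist): Dendroica virens (B = 2.87).

Dendroica virens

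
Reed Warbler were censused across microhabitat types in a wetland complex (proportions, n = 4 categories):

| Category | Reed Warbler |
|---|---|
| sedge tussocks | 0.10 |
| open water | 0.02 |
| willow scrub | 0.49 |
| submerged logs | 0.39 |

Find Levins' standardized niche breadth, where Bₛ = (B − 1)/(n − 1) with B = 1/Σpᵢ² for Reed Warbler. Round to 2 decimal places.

0.49

Σpᵢ² = 0.10² + 0.02² + 0.49² + 0.39² = 0.0100 + 0.0004 + 0.2401 + 0.1521 = 0.4026
B = 1 / 0.4026 = 2.4839
Bₛ = (B − 1)/(n − 1) = (2.4839 − 1)/(4 − 1) = 1.4839/3 = 0.4946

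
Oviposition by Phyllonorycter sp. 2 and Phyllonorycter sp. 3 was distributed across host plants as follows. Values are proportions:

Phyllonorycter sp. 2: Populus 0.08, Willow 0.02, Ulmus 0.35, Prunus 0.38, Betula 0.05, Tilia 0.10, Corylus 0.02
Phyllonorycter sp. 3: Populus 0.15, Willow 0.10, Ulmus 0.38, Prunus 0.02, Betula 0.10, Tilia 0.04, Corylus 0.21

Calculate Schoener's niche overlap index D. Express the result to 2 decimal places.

0.58

Σ|p₁ᵢ − p₂ᵢ| = 0.07 + 0.08 + 0.03 + 0.36 + 0.05 + 0.06 + 0.19 = 0.84
D = 1 − ½ × 0.84 = 1 − 0.420 = 0.5800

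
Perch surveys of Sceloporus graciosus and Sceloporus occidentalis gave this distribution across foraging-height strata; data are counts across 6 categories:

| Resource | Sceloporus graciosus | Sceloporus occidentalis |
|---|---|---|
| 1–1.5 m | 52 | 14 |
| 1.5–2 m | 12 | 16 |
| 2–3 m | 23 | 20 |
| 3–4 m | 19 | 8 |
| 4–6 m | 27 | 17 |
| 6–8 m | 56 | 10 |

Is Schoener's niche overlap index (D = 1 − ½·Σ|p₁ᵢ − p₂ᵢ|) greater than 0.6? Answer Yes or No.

Yes

Proportions for Sceloporus graciosus (n=189): 52/189=0.2751, 12/189=0.0635, 23/189=0.1217, 19/189=0.1005, 27/189=0.1429, 56/189=0.2963
Proportions for Sceloporus occidentalis (n=85): 14/85=0.1647, 16/85=0.1882, 20/85=0.2353, 8/85=0.0941, 17/85=0.2000, 10/85=0.1176
Σ|p₁ᵢ − p₂ᵢ| = 0.1104 + 0.1247 + 0.1136 + 0.0064 + 0.0571 + 0.1787 = 0.5909
D = 1 − ½ × 0.5909 = 1 − 0.29545 = 0.70455
D = 0.70455 > 0.6 → Yes.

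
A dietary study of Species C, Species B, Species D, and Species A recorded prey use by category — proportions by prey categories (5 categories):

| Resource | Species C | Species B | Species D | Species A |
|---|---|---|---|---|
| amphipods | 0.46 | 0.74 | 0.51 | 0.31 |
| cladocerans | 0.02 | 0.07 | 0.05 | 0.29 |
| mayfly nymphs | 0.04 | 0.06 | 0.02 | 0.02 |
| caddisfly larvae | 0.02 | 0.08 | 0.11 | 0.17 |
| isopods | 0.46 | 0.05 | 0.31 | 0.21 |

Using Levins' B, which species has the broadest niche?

Σp_Cᵢ² = 0.46² + 0.02² + 0.04² + 0.02² + 0.46² = 0.2116 + 0.0004 + 0.0016 + 0.0004 + 0.2116 = 0.4256
B_C = 1 / 0.4256 = 2.3496
Σp_Bᵢ² = 0.74² + 0.07² + 0.06² + 0.08² + 0.05² = 0.5476 + 0.0049 + 0.0036 + 0.0064 + 0.0025 = 0.5650
B_B = 1 / 0.5650 = 1.7699
Σp_Dᵢ² = 0.51² + 0.05² + 0.02² + 0.11² + 0.31² = 0.2601 + 0.0025 + 0.0004 + 0.0121 + 0.0961 = 0.3712
B_D = 1 / 0.3712 = 2.6940
Σp_Aᵢ² = 0.31² + 0.29² + 0.02² + 0.17² + 0.21² = 0.0961 + 0.0841 + 0.0004 + 0.0289 + 0.0441 = 0.2536
B_A = 1 / 0.2536 = 3.9432
Highest B → broadest niche (most generalist): Species A (B = 3.94).

Species A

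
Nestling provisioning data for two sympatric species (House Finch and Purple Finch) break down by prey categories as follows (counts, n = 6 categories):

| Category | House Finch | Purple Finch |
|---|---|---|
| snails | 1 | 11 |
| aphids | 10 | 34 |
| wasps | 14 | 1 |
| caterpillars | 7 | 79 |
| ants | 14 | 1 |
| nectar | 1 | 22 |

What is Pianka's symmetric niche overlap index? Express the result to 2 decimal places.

0.46

Proportions for House Finch (n=47): 1/47=0.0213, 10/47=0.2128, 14/47=0.2979, 7/47=0.1489, 14/47=0.2979, 1/47=0.0213
Proportions for Purple Finch (n=148): 11/148=0.0743, 34/148=0.2297, 1/148=0.0068, 79/148=0.5338, 1/148=0.0068, 22/148=0.1486
Σ p₁ᵢp₂ᵢ = 0.001583 + 0.048880 + 0.002026 + 0.079483 + 0.002026 + 0.003165 = 0.137163
Σp_1ᵢ² = 0.0213² + 0.2128² + 0.2979² + 0.1489² + 0.2979² + 0.0213² = 0.000454 + 0.045284 + 0.088744 + 0.022171 + 0.088744 + 0.000454 = 0.245851
Σp_2ᵢ² = 0.0743² + 0.2297² + 0.0068² + 0.5338² + 0.0068² + 0.1486² = 0.005520 + 0.052762 + 0.000046 + 0.284942 + 0.000046 + 0.022082 = 0.365398
O = 0.137163 / √(0.245851 × 0.365398) = 0.137163 / 0.2997223 = 0.4576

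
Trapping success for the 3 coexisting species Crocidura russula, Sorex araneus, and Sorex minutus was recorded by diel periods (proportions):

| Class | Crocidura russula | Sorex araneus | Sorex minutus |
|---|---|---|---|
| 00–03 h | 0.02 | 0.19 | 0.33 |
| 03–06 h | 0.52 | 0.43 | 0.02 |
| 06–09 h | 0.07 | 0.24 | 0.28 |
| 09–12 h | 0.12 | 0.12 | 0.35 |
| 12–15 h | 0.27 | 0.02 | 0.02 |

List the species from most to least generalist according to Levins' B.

Σp_russᵢ² = 0.02² + 0.52² + 0.07² + 0.12² + 0.27² = 0.0004 + 0.2704 + 0.0049 + 0.0144 + 0.0729 = 0.3630
B_russ = 1 / 0.3630 = 2.7548
Σp_aranᵢ² = 0.19² + 0.43² + 0.24² + 0.12² + 0.02² = 0.0361 + 0.1849 + 0.0576 + 0.0144 + 0.0004 = 0.2934
B_aran = 1 / 0.2934 = 3.4083
Σp_minuᵢ² = 0.33² + 0.02² + 0.28² + 0.35² + 0.02² = 0.1089 + 0.0004 + 0.0784 + 0.1225 + 0.0004 = 0.3106
B_minu = 1 / 0.3106 = 3.2196
Ranking by B (broadest → narrowest): Sorex araneus (3.41) > Sorex minutus (3.22) > Crocidura russula (2.75)

Sorex araneus > Sorex minutus > Crocidura russula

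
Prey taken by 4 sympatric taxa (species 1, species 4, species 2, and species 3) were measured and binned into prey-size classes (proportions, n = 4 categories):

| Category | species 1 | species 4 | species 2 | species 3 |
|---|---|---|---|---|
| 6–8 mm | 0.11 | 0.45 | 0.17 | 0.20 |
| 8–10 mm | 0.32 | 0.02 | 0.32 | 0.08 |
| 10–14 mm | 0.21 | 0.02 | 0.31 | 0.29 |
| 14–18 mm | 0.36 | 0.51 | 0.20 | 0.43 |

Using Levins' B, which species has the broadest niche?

species 2

Σp_1ᵢ² = 0.11² + 0.32² + 0.21² + 0.36² = 0.0121 + 0.1024 + 0.0441 + 0.1296 = 0.2882
B_1 = 1 / 0.2882 = 3.4698
Σp_4ᵢ² = 0.45² + 0.02² + 0.02² + 0.51² = 0.2025 + 0.0004 + 0.0004 + 0.2601 = 0.4634
B_4 = 1 / 0.4634 = 2.1580
Σp_2ᵢ² = 0.17² + 0.32² + 0.31² + 0.20² = 0.0289 + 0.1024 + 0.0961 + 0.0400 = 0.2674
B_2 = 1 / 0.2674 = 3.7397
Σp_3ᵢ² = 0.20² + 0.08² + 0.29² + 0.43² = 0.0400 + 0.0064 + 0.0841 + 0.1849 = 0.3154
B_3 = 1 / 0.3154 = 3.1706
Highest B → broadest niche (most generalist): species 2 (B = 3.74).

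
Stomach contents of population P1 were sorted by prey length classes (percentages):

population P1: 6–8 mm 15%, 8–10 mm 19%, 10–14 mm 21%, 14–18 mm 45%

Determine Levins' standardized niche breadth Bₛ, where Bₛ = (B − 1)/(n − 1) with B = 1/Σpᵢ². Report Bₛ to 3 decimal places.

0.759

Convert percentages to proportions (divide by 100).
Σpᵢ² = 0.15² + 0.19² + 0.21² + 0.45² = 0.0225 + 0.0361 + 0.0441 + 0.2025 = 0.3052
B = 1 / 0.3052 = 3.27654
Bₛ = (B − 1)/(n − 1) = (3.27654 − 1)/(4 − 1) = 2.27654/3 = 0.75885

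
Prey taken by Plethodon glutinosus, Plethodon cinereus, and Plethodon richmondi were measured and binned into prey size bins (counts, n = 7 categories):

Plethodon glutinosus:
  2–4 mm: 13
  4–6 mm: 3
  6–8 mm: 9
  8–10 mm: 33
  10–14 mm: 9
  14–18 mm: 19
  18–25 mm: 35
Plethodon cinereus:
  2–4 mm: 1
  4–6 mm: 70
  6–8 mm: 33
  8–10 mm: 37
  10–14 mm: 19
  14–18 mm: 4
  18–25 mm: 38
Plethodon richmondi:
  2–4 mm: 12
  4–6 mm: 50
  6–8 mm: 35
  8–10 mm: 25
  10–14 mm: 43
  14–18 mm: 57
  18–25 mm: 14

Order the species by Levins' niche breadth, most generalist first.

Plethodon richmondi > Plethodon glutinosus > Plethodon cinereus

Proportions for Plethodon glutinosus (n=121): 13/121=0.1074, 3/121=0.0248, 9/121=0.0744, 33/121=0.2727, 9/121=0.0744, 19/121=0.1570, 35/121=0.2893
Proportions for Plethodon cinereus (n=202): 1/202=0.0050, 70/202=0.3465, 33/202=0.1634, 37/202=0.1832, 19/202=0.0941, 4/202=0.0198, 38/202=0.1881
Proportions for Plethodon richmondi (n=236): 12/236=0.0508, 50/236=0.2119, 35/236=0.1483, 25/236=0.1059, 43/236=0.1822, 57/236=0.2415, 14/236=0.0593
Σp_glutᵢ² = 0.1074² + 0.0248² + 0.0744² + 0.2727² + 0.0744² + 0.1570² + 0.2893² = 0.011535 + 0.000615 + 0.005535 + 0.074365 + 0.005535 + 0.024649 + 0.083694 = 0.205928
B_glut = 1 / 0.205928 = 4.8561
Σp_cineᵢ² = 0.0050² + 0.3465² + 0.1634² + 0.1832² + 0.0941² + 0.0198² + 0.1881² = 0.000025 + 0.120062 + 0.026700 + 0.033562 + 0.008855 + 0.000392 + 0.035382 = 0.224978
B_cine = 1 / 0.224978 = 4.4449
Σp_richᵢ² = 0.0508² + 0.2119² + 0.1483² + 0.1059² + 0.1822² + 0.2415² + 0.0593² = 0.002581 + 0.044902 + 0.021993 + 0.011215 + 0.033197 + 0.058322 + 0.003516 = 0.175726
B_rich = 1 / 0.175726 = 5.6907
Ranking by B (broadest → narrowest): Plethodon richmondi (5.69) > Plethodon glutinosus (4.86) > Plethodon cinereus (4.44)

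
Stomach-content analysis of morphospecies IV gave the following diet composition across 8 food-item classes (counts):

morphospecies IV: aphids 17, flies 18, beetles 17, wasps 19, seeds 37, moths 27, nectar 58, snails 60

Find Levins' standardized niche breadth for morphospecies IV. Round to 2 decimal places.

Proportions for morphospecies IV (n=253): 17/253=0.0672, 18/253=0.0711, 17/253=0.0672, 19/253=0.0751, 37/253=0.1462, 27/253=0.1067, 58/253=0.2292, 60/253=0.2372
Σpᵢ² = 0.0672² + 0.0711² + 0.0672² + 0.0751² + 0.1462² + 0.1067² + 0.2292² + 0.2372² = 0.004516 + 0.005055 + 0.004516 + 0.005640 + 0.021374 + 0.011385 + 0.052533 + 0.056264 = 0.161283
B = 1 / 0.161283 = 6.2003
Bₛ = (B − 1)/(n − 1) = (6.2003 − 1)/(8 − 1) = 5.2003/7 = 0.7429

0.74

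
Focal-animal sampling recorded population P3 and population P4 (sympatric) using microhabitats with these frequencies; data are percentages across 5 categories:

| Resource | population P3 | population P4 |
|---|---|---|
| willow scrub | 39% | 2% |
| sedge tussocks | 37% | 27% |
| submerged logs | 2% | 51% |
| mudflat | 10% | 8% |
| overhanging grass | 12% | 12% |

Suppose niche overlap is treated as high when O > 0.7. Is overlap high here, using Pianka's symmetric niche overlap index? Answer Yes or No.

Convert percentages to proportions (divide by 100).
Σ p₁ᵢp₂ᵢ = 0.0078 + 0.0999 + 0.0102 + 0.0080 + 0.0144 = 0.1403
Σp_1ᵢ² = 0.39² + 0.37² + 0.02² + 0.10² + 0.12² = 0.1521 + 0.1369 + 0.0004 + 0.0100 + 0.0144 = 0.3138
Σp_2ᵢ² = 0.02² + 0.27² + 0.51² + 0.08² + 0.12² = 0.0004 + 0.0729 + 0.2601 + 0.0064 + 0.0144 = 0.3542
O = 0.1403 / √(0.3138 × 0.3542) = 0.1403 / 0.33339 = 0.4208
O = 0.4208 < 0.7 → No.

No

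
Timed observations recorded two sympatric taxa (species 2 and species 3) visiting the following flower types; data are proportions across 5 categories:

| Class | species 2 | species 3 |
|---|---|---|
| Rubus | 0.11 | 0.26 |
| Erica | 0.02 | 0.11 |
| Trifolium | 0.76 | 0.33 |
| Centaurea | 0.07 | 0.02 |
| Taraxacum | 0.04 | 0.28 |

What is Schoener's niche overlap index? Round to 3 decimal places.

Σ|p₁ᵢ − p₂ᵢ| = 0.15 + 0.09 + 0.43 + 0.05 + 0.24 = 0.96
D = 1 − ½ × 0.96 = 1 − 0.480 = 0.52000

0.520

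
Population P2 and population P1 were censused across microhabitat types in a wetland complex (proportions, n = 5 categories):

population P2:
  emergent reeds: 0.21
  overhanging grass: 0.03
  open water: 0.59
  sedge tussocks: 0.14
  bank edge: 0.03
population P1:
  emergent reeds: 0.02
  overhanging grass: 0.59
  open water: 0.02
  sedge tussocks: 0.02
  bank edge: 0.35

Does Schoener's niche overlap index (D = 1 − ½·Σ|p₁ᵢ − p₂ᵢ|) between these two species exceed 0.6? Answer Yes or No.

No

Σ|p₁ᵢ − p₂ᵢ| = 0.19 + 0.56 + 0.57 + 0.12 + 0.32 = 1.76
D = 1 − ½ × 1.76 = 1 − 0.880 = 0.1200
D = 0.1200 < 0.6 → No.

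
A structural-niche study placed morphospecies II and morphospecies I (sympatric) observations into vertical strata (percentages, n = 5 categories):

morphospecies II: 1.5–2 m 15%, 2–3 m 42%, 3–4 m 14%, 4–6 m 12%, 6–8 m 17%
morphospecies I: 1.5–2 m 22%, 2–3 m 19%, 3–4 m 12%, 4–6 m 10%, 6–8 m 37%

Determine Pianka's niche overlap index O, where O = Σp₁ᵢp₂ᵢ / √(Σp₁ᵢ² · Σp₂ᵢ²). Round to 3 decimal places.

Convert percentages to proportions (divide by 100).
Σ p₁ᵢp₂ᵢ = 0.0330 + 0.0798 + 0.0168 + 0.0120 + 0.0629 = 0.2045
Σp_1ᵢ² = 0.15² + 0.42² + 0.14² + 0.12² + 0.17² = 0.0225 + 0.1764 + 0.0196 + 0.0144 + 0.0289 = 0.2618
Σp_2ᵢ² = 0.22² + 0.19² + 0.12² + 0.10² + 0.37² = 0.0484 + 0.0361 + 0.0144 + 0.0100 + 0.1369 = 0.2458
O = 0.2045 / √(0.2618 × 0.2458) = 0.2045 / 0.253674 = 0.80615

0.806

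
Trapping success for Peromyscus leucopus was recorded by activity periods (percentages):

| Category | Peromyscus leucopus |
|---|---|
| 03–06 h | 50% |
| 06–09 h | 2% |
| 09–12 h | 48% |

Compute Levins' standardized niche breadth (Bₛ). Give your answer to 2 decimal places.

Convert percentages to proportions (divide by 100).
Σpᵢ² = 0.50² + 0.02² + 0.48² = 0.2500 + 0.0004 + 0.2304 = 0.4808
B = 1 / 0.4808 = 2.0799
Bₛ = (B − 1)/(n − 1) = (2.0799 − 1)/(3 − 1) = 1.0799/2 = 0.5400

0.54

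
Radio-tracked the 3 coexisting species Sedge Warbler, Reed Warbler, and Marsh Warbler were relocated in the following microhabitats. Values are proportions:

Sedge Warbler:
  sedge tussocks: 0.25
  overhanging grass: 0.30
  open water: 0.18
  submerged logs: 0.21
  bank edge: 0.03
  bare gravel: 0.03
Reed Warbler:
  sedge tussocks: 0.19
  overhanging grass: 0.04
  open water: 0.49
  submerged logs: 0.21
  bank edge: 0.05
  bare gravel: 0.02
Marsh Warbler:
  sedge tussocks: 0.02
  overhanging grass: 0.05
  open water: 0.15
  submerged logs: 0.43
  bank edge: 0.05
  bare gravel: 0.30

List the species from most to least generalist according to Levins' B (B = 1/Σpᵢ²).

Sedge Warbler > Marsh Warbler > Reed Warbler

Σp_Sedgᵢ² = 0.25² + 0.30² + 0.18² + 0.21² + 0.03² + 0.03² = 0.0625 + 0.0900 + 0.0324 + 0.0441 + 0.0009 + 0.0009 = 0.2308
B_Sedg = 1 / 0.2308 = 4.3328
Σp_Reedᵢ² = 0.19² + 0.04² + 0.49² + 0.21² + 0.05² + 0.02² = 0.0361 + 0.0016 + 0.2401 + 0.0441 + 0.0025 + 0.0004 = 0.3248
B_Reed = 1 / 0.3248 = 3.0788
Σp_Marsᵢ² = 0.02² + 0.05² + 0.15² + 0.43² + 0.05² + 0.30² = 0.0004 + 0.0025 + 0.0225 + 0.1849 + 0.0025 + 0.0900 = 0.3028
B_Mars = 1 / 0.3028 = 3.3025
Ranking by B (broadest → narrowest): Sedge Warbler (4.33) > Marsh Warbler (3.30) > Reed Warbler (3.08)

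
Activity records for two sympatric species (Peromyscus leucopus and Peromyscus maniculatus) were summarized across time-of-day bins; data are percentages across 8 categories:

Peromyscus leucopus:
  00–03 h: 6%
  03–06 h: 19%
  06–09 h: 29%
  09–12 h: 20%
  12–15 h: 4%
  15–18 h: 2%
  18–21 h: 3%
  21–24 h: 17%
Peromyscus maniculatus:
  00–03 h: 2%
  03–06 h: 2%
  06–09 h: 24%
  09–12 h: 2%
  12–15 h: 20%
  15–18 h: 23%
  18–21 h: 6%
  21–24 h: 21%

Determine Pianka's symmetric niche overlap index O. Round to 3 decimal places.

0.652

Convert percentages to proportions (divide by 100).
Σ p₁ᵢp₂ᵢ = 0.0012 + 0.0038 + 0.0696 + 0.0040 + 0.0080 + 0.0046 + 0.0018 + 0.0357 = 0.1287
Σp_1ᵢ² = 0.06² + 0.19² + 0.29² + 0.20² + 0.04² + 0.02² + 0.03² + 0.17² = 0.0036 + 0.0361 + 0.0841 + 0.0400 + 0.0016 + 0.0004 + 0.0009 + 0.0289 = 0.1956
Σp_2ᵢ² = 0.02² + 0.02² + 0.24² + 0.02² + 0.20² + 0.23² + 0.06² + 0.21² = 0.0004 + 0.0004 + 0.0576 + 0.0004 + 0.0400 + 0.0529 + 0.0036 + 0.0441 = 0.1994
O = 0.1287 / √(0.1956 × 0.1994) = 0.1287 / 0.197491 = 0.65168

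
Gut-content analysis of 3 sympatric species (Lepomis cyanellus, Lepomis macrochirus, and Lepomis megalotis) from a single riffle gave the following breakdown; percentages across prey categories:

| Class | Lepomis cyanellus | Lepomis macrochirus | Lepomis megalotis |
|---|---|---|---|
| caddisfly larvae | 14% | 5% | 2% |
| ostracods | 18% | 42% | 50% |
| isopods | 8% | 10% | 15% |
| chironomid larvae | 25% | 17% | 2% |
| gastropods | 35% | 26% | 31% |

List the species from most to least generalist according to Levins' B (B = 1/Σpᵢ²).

Convert percentages to proportions (divide by 100).
Σp_cyanᵢ² = 0.14² + 0.18² + 0.08² + 0.25² + 0.35² = 0.0196 + 0.0324 + 0.0064 + 0.0625 + 0.1225 = 0.2434
B_cyan = 1 / 0.2434 = 4.1085
Σp_macrᵢ² = 0.05² + 0.42² + 0.10² + 0.17² + 0.26² = 0.0025 + 0.1764 + 0.0100 + 0.0289 + 0.0676 = 0.2854
B_macr = 1 / 0.2854 = 3.5039
Σp_megaᵢ² = 0.02² + 0.50² + 0.15² + 0.02² + 0.31² = 0.0004 + 0.2500 + 0.0225 + 0.0004 + 0.0961 = 0.3694
B_mega = 1 / 0.3694 = 2.7071
Ranking by B (broadest → narrowest): Lepomis cyanellus (4.11) > Lepomis macrochirus (3.50) > Lepomis megalotis (2.71)

Lepomis cyanellus > Lepomis macrochirus > Lepomis megalotis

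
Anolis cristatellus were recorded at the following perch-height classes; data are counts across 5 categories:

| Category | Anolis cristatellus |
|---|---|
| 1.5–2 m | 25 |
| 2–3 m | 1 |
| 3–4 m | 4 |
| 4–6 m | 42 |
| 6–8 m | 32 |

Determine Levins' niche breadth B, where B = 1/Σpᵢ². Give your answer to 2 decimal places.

Proportions for Anolis cristatellus (n=104): 25/104=0.2404, 1/104=0.0096, 4/104=0.0385, 42/104=0.4038, 32/104=0.3077
Σpᵢ² = 0.2404² + 0.0096² + 0.0385² + 0.4038² + 0.3077² = 0.057792 + 0.000092 + 0.001482 + 0.163054 + 0.094679 = 0.317099
B = 1 / 0.317099 = 3.1536

3.15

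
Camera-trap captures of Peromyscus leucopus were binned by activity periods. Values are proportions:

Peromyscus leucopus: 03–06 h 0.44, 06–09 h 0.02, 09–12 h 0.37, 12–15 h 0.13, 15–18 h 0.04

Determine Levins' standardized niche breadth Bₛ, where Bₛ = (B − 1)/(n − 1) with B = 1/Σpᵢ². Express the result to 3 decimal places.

Σpᵢ² = 0.44² + 0.02² + 0.37² + 0.13² + 0.04² = 0.1936 + 0.0004 + 0.1369 + 0.0169 + 0.0016 = 0.3494
B = 1 / 0.3494 = 2.86205
Bₛ = (B − 1)/(n − 1) = (2.86205 − 1)/(5 − 1) = 1.86205/4 = 0.46551

0.466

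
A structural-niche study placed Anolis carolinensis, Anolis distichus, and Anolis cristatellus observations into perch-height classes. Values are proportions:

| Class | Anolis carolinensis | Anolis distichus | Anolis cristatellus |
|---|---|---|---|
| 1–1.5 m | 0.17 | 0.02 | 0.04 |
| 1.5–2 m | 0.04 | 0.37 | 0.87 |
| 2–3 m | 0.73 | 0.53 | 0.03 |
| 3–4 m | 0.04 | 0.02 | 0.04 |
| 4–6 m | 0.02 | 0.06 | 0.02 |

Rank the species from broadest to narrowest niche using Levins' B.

Anolis distichus > Anolis carolinensis > Anolis cristatellus

Σp_caroᵢ² = 0.17² + 0.04² + 0.73² + 0.04² + 0.02² = 0.0289 + 0.0016 + 0.5329 + 0.0016 + 0.0004 = 0.5654
B_caro = 1 / 0.5654 = 1.7687
Σp_distᵢ² = 0.02² + 0.37² + 0.53² + 0.02² + 0.06² = 0.0004 + 0.1369 + 0.2809 + 0.0004 + 0.0036 = 0.4222
B_dist = 1 / 0.4222 = 2.3685
Σp_crisᵢ² = 0.04² + 0.87² + 0.03² + 0.04² + 0.02² = 0.0016 + 0.7569 + 0.0009 + 0.0016 + 0.0004 = 0.7614
B_cris = 1 / 0.7614 = 1.3134
Ranking by B (broadest → narrowest): Anolis distichus (2.37) > Anolis carolinensis (1.77) > Anolis cristatellus (1.31)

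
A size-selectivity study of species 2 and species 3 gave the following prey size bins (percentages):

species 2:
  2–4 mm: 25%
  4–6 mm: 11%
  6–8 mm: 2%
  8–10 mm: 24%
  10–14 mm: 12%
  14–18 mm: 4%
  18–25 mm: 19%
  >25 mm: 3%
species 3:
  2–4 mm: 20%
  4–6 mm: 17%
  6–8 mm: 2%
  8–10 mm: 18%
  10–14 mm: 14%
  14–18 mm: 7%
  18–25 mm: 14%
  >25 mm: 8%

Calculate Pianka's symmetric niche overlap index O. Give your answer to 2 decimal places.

Convert percentages to proportions (divide by 100).
Σ p₁ᵢp₂ᵢ = 0.0500 + 0.0187 + 0.0004 + 0.0432 + 0.0168 + 0.0028 + 0.0266 + 0.0024 = 0.1609
Σp_1ᵢ² = 0.25² + 0.11² + 0.02² + 0.24² + 0.12² + 0.04² + 0.19² + 0.03² = 0.0625 + 0.0121 + 0.0004 + 0.0576 + 0.0144 + 0.0016 + 0.0361 + 0.0009 = 0.1856
Σp_2ᵢ² = 0.20² + 0.17² + 0.02² + 0.18² + 0.14² + 0.07² + 0.14² + 0.08² = 0.0400 + 0.0289 + 0.0004 + 0.0324 + 0.0196 + 0.0049 + 0.0196 + 0.0064 = 0.1522
O = 0.1609 / √(0.1856 × 0.1522) = 0.1609 / 0.16807 = 0.9573

0.96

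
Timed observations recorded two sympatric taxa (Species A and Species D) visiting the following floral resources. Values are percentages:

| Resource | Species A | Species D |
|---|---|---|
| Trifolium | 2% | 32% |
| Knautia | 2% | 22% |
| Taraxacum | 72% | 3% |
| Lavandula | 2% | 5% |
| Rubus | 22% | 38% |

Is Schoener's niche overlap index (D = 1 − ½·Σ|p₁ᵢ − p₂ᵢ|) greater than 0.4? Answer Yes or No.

No

Convert percentages to proportions (divide by 100).
Σ|p₁ᵢ − p₂ᵢ| = 0.30 + 0.20 + 0.69 + 0.03 + 0.16 = 1.38
D = 1 − ½ × 1.38 = 1 − 0.690 = 0.3100
D = 0.3100 < 0.4 → No.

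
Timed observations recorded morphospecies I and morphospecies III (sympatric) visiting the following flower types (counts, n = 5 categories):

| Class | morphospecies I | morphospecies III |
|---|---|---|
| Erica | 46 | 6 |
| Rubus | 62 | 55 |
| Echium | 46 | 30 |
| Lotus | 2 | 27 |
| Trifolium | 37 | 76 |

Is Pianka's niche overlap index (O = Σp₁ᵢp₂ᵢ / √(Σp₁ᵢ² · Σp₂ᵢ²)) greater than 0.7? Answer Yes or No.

Yes

Proportions for morphospecies I (n=193): 46/193=0.2383, 62/193=0.3212, 46/193=0.2383, 2/193=0.0104, 37/193=0.1917
Proportions for morphospecies III (n=194): 6/194=0.0309, 55/194=0.2835, 30/194=0.1546, 27/194=0.1392, 76/194=0.3918
Σ p₁ᵢp₂ᵢ = 0.007363 + 0.091060 + 0.036841 + 0.001448 + 0.075108 = 0.211820
Σp_1ᵢ² = 0.2383² + 0.3212² + 0.2383² + 0.0104² + 0.1917² = 0.056787 + 0.103169 + 0.056787 + 0.000108 + 0.036749 = 0.253600
Σp_2ᵢ² = 0.0309² + 0.2835² + 0.1546² + 0.1392² + 0.3918² = 0.000955 + 0.080372 + 0.023901 + 0.019377 + 0.153507 = 0.278112
O = 0.211820 / √(0.253600 × 0.278112) = 0.211820 / 0.2655733 = 0.7976
O = 0.7976 > 0.7 → Yes.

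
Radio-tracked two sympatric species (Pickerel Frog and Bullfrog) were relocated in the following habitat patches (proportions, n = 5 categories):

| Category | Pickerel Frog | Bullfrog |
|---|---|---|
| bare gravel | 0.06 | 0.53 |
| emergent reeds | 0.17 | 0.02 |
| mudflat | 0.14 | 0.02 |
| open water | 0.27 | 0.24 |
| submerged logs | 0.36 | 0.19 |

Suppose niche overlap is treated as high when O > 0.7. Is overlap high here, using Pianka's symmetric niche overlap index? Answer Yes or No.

No

Σ p₁ᵢp₂ᵢ = 0.0318 + 0.0034 + 0.0028 + 0.0648 + 0.0684 = 0.1712
Σp_1ᵢ² = 0.06² + 0.17² + 0.14² + 0.27² + 0.36² = 0.0036 + 0.0289 + 0.0196 + 0.0729 + 0.1296 = 0.2546
Σp_2ᵢ² = 0.53² + 0.02² + 0.02² + 0.24² + 0.19² = 0.2809 + 0.0004 + 0.0004 + 0.0576 + 0.0361 = 0.3754
O = 0.1712 / √(0.2546 × 0.3754) = 0.1712 / 0.30916 = 0.5538
O = 0.5538 < 0.7 → No.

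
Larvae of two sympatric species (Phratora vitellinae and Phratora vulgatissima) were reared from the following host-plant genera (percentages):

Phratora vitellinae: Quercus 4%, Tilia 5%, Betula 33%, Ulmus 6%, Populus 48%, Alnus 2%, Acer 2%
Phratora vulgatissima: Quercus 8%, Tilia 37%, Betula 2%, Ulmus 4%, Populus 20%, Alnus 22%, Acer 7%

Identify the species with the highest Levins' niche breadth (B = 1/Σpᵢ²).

Phratora vulgatissima

Convert percentages to proportions (divide by 100).
Σp_viteᵢ² = 0.04² + 0.05² + 0.33² + 0.06² + 0.48² + 0.02² + 0.02² = 0.0016 + 0.0025 + 0.1089 + 0.0036 + 0.2304 + 0.0004 + 0.0004 = 0.3478
B_vite = 1 / 0.3478 = 2.8752
Σp_vulgᵢ² = 0.08² + 0.37² + 0.02² + 0.04² + 0.20² + 0.22² + 0.07² = 0.0064 + 0.1369 + 0.0004 + 0.0016 + 0.0400 + 0.0484 + 0.0049 = 0.2386
B_vulg = 1 / 0.2386 = 4.1911
Highest B → broadest niche (most generalist): Phratora vulgatissima (B = 4.19).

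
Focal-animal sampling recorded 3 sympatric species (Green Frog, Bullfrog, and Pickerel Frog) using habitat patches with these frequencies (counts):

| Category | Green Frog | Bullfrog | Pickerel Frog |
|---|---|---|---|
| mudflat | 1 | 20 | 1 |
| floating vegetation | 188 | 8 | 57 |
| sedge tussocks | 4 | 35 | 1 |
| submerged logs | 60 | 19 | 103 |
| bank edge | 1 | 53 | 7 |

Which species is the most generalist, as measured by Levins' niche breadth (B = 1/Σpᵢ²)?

Proportions for Green Frog (n=254): 1/254=0.0039, 188/254=0.7402, 4/254=0.0157, 60/254=0.2362, 1/254=0.0039
Proportions for Bullfrog (n=135): 20/135=0.1481, 8/135=0.0593, 35/135=0.2593, 19/135=0.1407, 53/135=0.3926
Proportions for Pickerel Frog (n=169): 1/169=0.0059, 57/169=0.3373, 1/169=0.0059, 103/169=0.6095, 7/169=0.0414
Σp_Greeᵢ² = 0.0039² + 0.7402² + 0.0157² + 0.2362² + 0.0039² = 0.000015 + 0.547896 + 0.000246 + 0.055790 + 0.000015 = 0.603962
B_Gree = 1 / 0.603962 = 1.6557
Σp_Bullᵢ² = 0.1481² + 0.0593² + 0.2593² + 0.1407² + 0.3926² = 0.021934 + 0.003516 + 0.067236 + 0.019796 + 0.154135 = 0.266617
B_Bull = 1 / 0.266617 = 3.7507
Σp_Pickᵢ² = 0.0059² + 0.3373² + 0.0059² + 0.6095² + 0.0414² = 0.000035 + 0.113771 + 0.000035 + 0.371490 + 0.001714 = 0.487045
B_Pick = 1 / 0.487045 = 2.0532
Highest B → broadest niche (most generalist): Bullfrog (B = 3.75).

Bullfrog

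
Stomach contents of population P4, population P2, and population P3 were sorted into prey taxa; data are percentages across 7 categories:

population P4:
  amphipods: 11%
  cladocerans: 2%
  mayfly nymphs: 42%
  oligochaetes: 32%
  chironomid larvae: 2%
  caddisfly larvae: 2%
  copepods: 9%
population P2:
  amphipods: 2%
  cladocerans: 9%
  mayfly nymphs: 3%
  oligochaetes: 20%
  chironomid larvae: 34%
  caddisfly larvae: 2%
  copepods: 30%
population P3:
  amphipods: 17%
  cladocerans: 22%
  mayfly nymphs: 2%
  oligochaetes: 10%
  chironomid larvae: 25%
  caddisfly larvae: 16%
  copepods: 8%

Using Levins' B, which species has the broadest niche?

Convert percentages to proportions (divide by 100).
Σp_P4ᵢ² = 0.11² + 0.02² + 0.42² + 0.32² + 0.02² + 0.02² + 0.09² = 0.0121 + 0.0004 + 0.1764 + 0.1024 + 0.0004 + 0.0004 + 0.0081 = 0.3002
B_P4 = 1 / 0.3002 = 3.3311
Σp_P2ᵢ² = 0.02² + 0.09² + 0.03² + 0.20² + 0.34² + 0.02² + 0.30² = 0.0004 + 0.0081 + 0.0009 + 0.0400 + 0.1156 + 0.0004 + 0.0900 = 0.2554
B_P2 = 1 / 0.2554 = 3.9154
Σp_P3ᵢ² = 0.17² + 0.22² + 0.02² + 0.10² + 0.25² + 0.16² + 0.08² = 0.0289 + 0.0484 + 0.0004 + 0.0100 + 0.0625 + 0.0256 + 0.0064 = 0.1822
B_P3 = 1 / 0.1822 = 5.4885
Highest B → broadest niche (most generalist): population P3 (B = 5.49).

population P3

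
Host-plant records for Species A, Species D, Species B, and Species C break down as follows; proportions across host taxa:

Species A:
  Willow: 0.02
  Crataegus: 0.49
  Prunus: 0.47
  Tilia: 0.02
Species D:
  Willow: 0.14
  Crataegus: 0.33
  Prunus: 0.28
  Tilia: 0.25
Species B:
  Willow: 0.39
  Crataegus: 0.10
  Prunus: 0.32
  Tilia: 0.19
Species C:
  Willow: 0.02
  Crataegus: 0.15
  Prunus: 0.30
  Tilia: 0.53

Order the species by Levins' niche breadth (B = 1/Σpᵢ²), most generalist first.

Σp_Aᵢ² = 0.02² + 0.49² + 0.47² + 0.02² = 0.0004 + 0.2401 + 0.2209 + 0.0004 = 0.4618
B_A = 1 / 0.4618 = 2.1654
Σp_Dᵢ² = 0.14² + 0.33² + 0.28² + 0.25² = 0.0196 + 0.1089 + 0.0784 + 0.0625 = 0.2694
B_D = 1 / 0.2694 = 3.7120
Σp_Bᵢ² = 0.39² + 0.10² + 0.32² + 0.19² = 0.1521 + 0.0100 + 0.1024 + 0.0361 = 0.3006
B_B = 1 / 0.3006 = 3.3267
Σp_Cᵢ² = 0.02² + 0.15² + 0.30² + 0.53² = 0.0004 + 0.0225 + 0.0900 + 0.2809 = 0.3938
B_C = 1 / 0.3938 = 2.5394
Ranking by B (broadest → narrowest): Species D (3.71) > Species B (3.33) > Species C (2.54) > Species A (2.17)

Species D > Species B > Species C > Species A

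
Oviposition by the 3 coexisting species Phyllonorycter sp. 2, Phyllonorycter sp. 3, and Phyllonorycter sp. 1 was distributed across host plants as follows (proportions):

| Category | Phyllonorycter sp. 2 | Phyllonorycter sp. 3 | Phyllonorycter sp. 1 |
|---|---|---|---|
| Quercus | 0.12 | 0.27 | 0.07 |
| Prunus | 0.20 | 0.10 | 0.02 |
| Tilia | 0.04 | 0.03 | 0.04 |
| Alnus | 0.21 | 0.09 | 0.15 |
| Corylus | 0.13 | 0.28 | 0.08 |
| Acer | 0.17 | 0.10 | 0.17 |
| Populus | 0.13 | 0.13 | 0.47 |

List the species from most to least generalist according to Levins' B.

Phyllonorycter sp. 2 > Phyllonorycter sp. 3 > Phyllonorycter sp. 1

Σp_2ᵢ² = 0.12² + 0.20² + 0.04² + 0.21² + 0.13² + 0.17² + 0.13² = 0.0144 + 0.0400 + 0.0016 + 0.0441 + 0.0169 + 0.0289 + 0.0169 = 0.1628
B_2 = 1 / 0.1628 = 6.1425
Σp_3ᵢ² = 0.27² + 0.10² + 0.03² + 0.09² + 0.28² + 0.10² + 0.13² = 0.0729 + 0.0100 + 0.0009 + 0.0081 + 0.0784 + 0.0100 + 0.0169 = 0.1972
B_3 = 1 / 0.1972 = 5.0710
Σp_1ᵢ² = 0.07² + 0.02² + 0.04² + 0.15² + 0.08² + 0.17² + 0.47² = 0.0049 + 0.0004 + 0.0016 + 0.0225 + 0.0064 + 0.0289 + 0.2209 = 0.2856
B_1 = 1 / 0.2856 = 3.5014
Ranking by B (broadest → narrowest): Phyllonorycter sp. 2 (6.14) > Phyllonorycter sp. 3 (5.07) > Phyllonorycter sp. 1 (3.50)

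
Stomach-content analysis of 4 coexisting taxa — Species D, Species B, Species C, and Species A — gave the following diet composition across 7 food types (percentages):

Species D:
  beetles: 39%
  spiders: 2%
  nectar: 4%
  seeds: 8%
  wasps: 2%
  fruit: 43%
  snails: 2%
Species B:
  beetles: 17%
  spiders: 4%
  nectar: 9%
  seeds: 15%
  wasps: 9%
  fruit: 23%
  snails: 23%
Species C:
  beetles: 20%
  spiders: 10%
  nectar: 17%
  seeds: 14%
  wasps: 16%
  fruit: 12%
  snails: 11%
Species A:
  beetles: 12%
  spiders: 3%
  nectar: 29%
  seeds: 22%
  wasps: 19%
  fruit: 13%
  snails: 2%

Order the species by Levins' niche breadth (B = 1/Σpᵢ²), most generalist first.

Species C > Species B > Species A > Species D

Convert percentages to proportions (divide by 100).
Σp_Dᵢ² = 0.39² + 0.02² + 0.04² + 0.08² + 0.02² + 0.43² + 0.02² = 0.1521 + 0.0004 + 0.0016 + 0.0064 + 0.0004 + 0.1849 + 0.0004 = 0.3462
B_D = 1 / 0.3462 = 2.8885
Σp_Bᵢ² = 0.17² + 0.04² + 0.09² + 0.15² + 0.09² + 0.23² + 0.23² = 0.0289 + 0.0016 + 0.0081 + 0.0225 + 0.0081 + 0.0529 + 0.0529 = 0.1750
B_B = 1 / 0.1750 = 5.7143
Σp_Cᵢ² = 0.20² + 0.10² + 0.17² + 0.14² + 0.16² + 0.12² + 0.11² = 0.0400 + 0.0100 + 0.0289 + 0.0196 + 0.0256 + 0.0144 + 0.0121 = 0.1506
B_C = 1 / 0.1506 = 6.6401
Σp_Aᵢ² = 0.12² + 0.03² + 0.29² + 0.22² + 0.19² + 0.13² + 0.02² = 0.0144 + 0.0009 + 0.0841 + 0.0484 + 0.0361 + 0.0169 + 0.0004 = 0.2012
B_A = 1 / 0.2012 = 4.9702
Ranking by B (broadest → narrowest): Species C (6.64) > Species B (5.71) > Species A (4.97) > Species D (2.89)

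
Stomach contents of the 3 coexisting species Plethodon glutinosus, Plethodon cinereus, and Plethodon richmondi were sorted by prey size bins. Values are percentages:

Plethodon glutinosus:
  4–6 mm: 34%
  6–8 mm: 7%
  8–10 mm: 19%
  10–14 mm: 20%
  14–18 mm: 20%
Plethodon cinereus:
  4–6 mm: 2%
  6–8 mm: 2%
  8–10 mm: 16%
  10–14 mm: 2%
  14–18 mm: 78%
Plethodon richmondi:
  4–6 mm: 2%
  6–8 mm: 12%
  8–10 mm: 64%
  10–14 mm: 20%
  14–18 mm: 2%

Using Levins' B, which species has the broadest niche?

Convert percentages to proportions (divide by 100).
Σp_glutᵢ² = 0.34² + 0.07² + 0.19² + 0.20² + 0.20² = 0.1156 + 0.0049 + 0.0361 + 0.0400 + 0.0400 = 0.2366
B_glut = 1 / 0.2366 = 4.2265
Σp_cineᵢ² = 0.02² + 0.02² + 0.16² + 0.02² + 0.78² = 0.0004 + 0.0004 + 0.0256 + 0.0004 + 0.6084 = 0.6352
B_cine = 1 / 0.6352 = 1.5743
Σp_richᵢ² = 0.02² + 0.12² + 0.64² + 0.20² + 0.02² = 0.0004 + 0.0144 + 0.4096 + 0.0400 + 0.0004 = 0.4648
B_rich = 1 / 0.4648 = 2.1515
Highest B → broadest niche (most generalist): Plethodon glutinosus (B = 4.23).

Plethodon glutinosus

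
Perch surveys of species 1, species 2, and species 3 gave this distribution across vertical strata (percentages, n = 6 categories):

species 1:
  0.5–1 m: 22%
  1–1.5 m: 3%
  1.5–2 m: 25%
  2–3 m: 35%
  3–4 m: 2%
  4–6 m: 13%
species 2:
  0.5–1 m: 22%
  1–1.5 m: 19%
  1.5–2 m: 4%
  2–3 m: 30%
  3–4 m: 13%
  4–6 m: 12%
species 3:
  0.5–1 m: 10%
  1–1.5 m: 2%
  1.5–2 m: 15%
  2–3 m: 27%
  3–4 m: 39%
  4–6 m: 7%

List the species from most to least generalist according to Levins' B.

Convert percentages to proportions (divide by 100).
Σp_1ᵢ² = 0.22² + 0.03² + 0.25² + 0.35² + 0.02² + 0.13² = 0.0484 + 0.0009 + 0.0625 + 0.1225 + 0.0004 + 0.0169 = 0.2516
B_1 = 1 / 0.2516 = 3.9746
Σp_2ᵢ² = 0.22² + 0.19² + 0.04² + 0.30² + 0.13² + 0.12² = 0.0484 + 0.0361 + 0.0016 + 0.0900 + 0.0169 + 0.0144 = 0.2074
B_2 = 1 / 0.2074 = 4.8216
Σp_3ᵢ² = 0.10² + 0.02² + 0.15² + 0.27² + 0.39² + 0.07² = 0.0100 + 0.0004 + 0.0225 + 0.0729 + 0.1521 + 0.0049 = 0.2628
B_3 = 1 / 0.2628 = 3.8052
Ranking by B (broadest → narrowest): species 2 (4.82) > species 1 (3.97) > species 3 (3.81)

species 2 > species 1 > species 3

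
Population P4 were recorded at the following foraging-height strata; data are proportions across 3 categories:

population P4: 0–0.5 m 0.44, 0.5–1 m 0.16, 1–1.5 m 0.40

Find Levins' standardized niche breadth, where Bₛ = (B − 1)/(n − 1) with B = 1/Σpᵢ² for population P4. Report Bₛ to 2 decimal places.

0.82

Σpᵢ² = 0.44² + 0.16² + 0.40² = 0.1936 + 0.0256 + 0.1600 = 0.3792
B = 1 / 0.3792 = 2.6371
Bₛ = (B − 1)/(n − 1) = (2.6371 − 1)/(3 − 1) = 1.6371/2 = 0.8186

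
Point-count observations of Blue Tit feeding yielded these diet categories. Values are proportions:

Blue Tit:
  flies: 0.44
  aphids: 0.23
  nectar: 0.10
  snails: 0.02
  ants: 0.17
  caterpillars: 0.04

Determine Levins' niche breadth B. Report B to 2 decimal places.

3.48

Σpᵢ² = 0.44² + 0.23² + 0.10² + 0.02² + 0.17² + 0.04² = 0.1936 + 0.0529 + 0.0100 + 0.0004 + 0.0289 + 0.0016 = 0.2874
B = 1 / 0.2874 = 3.4795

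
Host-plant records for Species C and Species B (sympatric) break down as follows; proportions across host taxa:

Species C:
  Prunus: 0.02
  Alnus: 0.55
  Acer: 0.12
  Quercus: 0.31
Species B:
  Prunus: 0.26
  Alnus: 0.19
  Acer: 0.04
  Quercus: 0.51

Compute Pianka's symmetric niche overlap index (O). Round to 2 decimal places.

0.70

Σ p₁ᵢp₂ᵢ = 0.0052 + 0.1045 + 0.0048 + 0.1581 = 0.2726
Σp_1ᵢ² = 0.02² + 0.55² + 0.12² + 0.31² = 0.0004 + 0.3025 + 0.0144 + 0.0961 = 0.4134
Σp_2ᵢ² = 0.26² + 0.19² + 0.04² + 0.51² = 0.0676 + 0.0361 + 0.0016 + 0.2601 = 0.3654
O = 0.2726 / √(0.4134 × 0.3654) = 0.2726 / 0.38866 = 0.7014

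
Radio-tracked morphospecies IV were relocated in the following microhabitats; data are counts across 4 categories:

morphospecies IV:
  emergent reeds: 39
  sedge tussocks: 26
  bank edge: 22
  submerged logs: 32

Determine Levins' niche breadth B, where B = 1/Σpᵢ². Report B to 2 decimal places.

Proportions for morphospecies IV (n=119): 39/119=0.3277, 26/119=0.2185, 22/119=0.1849, 32/119=0.2689
Σpᵢ² = 0.3277² + 0.2185² + 0.1849² + 0.2689² = 0.107387 + 0.047742 + 0.034188 + 0.072307 = 0.261624
B = 1 / 0.261624 = 3.8223

3.82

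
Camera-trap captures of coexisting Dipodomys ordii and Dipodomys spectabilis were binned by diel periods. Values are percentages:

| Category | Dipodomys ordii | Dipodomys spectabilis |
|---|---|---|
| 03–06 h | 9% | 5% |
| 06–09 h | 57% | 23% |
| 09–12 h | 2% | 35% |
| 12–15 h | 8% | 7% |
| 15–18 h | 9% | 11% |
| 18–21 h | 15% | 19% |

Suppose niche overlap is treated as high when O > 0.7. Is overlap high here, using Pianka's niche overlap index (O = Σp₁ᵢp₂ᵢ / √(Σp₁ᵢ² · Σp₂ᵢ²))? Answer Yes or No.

No

Convert percentages to proportions (divide by 100).
Σ p₁ᵢp₂ᵢ = 0.0045 + 0.1311 + 0.0070 + 0.0056 + 0.0099 + 0.0285 = 0.1866
Σp_1ᵢ² = 0.09² + 0.57² + 0.02² + 0.08² + 0.09² + 0.15² = 0.0081 + 0.3249 + 0.0004 + 0.0064 + 0.0081 + 0.0225 = 0.3704
Σp_2ᵢ² = 0.05² + 0.23² + 0.35² + 0.07² + 0.11² + 0.19² = 0.0025 + 0.0529 + 0.1225 + 0.0049 + 0.0121 + 0.0361 = 0.2310
O = 0.1866 / √(0.3704 × 0.2310) = 0.1866 / 0.29251 = 0.6379
O = 0.6379 < 0.7 → No.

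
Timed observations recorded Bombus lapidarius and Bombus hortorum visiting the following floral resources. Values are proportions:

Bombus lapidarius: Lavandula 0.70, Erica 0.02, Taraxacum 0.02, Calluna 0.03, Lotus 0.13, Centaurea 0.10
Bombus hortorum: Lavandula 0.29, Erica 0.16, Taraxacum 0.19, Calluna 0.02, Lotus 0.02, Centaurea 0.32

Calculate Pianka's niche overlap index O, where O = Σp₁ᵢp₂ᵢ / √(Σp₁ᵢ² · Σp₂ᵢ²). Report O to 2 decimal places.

Σ p₁ᵢp₂ᵢ = 0.2030 + 0.0032 + 0.0038 + 0.0006 + 0.0026 + 0.0320 = 0.2452
Σp_1ᵢ² = 0.70² + 0.02² + 0.02² + 0.03² + 0.13² + 0.10² = 0.4900 + 0.0004 + 0.0004 + 0.0009 + 0.0169 + 0.0100 = 0.5186
Σp_2ᵢ² = 0.29² + 0.16² + 0.19² + 0.02² + 0.02² + 0.32² = 0.0841 + 0.0256 + 0.0361 + 0.0004 + 0.0004 + 0.1024 = 0.2490
O = 0.2452 / √(0.5186 × 0.2490) = 0.2452 / 0.35935 = 0.6823

0.68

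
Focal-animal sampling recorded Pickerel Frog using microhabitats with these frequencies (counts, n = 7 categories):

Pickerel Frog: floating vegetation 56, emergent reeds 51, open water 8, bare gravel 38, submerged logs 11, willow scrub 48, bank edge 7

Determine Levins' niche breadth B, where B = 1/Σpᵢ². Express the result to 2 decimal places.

4.93

Proportions for Pickerel Frog (n=219): 56/219=0.2557, 51/219=0.2329, 8/219=0.0365, 38/219=0.1735, 11/219=0.0502, 48/219=0.2192, 7/219=0.0320
Σpᵢ² = 0.2557² + 0.2329² + 0.0365² + 0.1735² + 0.0502² + 0.2192² + 0.0320² = 0.065382 + 0.054242 + 0.001332 + 0.030102 + 0.002520 + 0.048049 + 0.001024 = 0.202651
B = 1 / 0.202651 = 4.9346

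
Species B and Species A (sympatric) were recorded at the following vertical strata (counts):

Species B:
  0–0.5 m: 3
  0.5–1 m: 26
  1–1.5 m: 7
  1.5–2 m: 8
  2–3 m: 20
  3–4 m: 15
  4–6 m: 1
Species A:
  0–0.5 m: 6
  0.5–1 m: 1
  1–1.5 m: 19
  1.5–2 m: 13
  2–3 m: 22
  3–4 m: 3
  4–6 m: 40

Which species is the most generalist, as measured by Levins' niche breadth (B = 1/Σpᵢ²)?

Species B

Proportions for Species B (n=80): 3/80=0.0375, 26/80=0.3250, 7/80=0.0875, 8/80=0.1000, 20/80=0.2500, 15/80=0.1875, 1/80=0.0125
Proportions for Species A (n=104): 6/104=0.0577, 1/104=0.0096, 19/104=0.1827, 13/104=0.1250, 22/104=0.2115, 3/104=0.0288, 40/104=0.3846
Σp_Bᵢ² = 0.0375² + 0.3250² + 0.0875² + 0.1000² + 0.2500² + 0.1875² + 0.0125² = 0.001406 + 0.105625 + 0.007656 + 0.010000 + 0.062500 + 0.035156 + 0.000156 = 0.222499
B_B = 1 / 0.222499 = 4.4944
Σp_Aᵢ² = 0.0577² + 0.0096² + 0.1827² + 0.1250² + 0.2115² + 0.0288² + 0.3846² = 0.003329 + 0.000092 + 0.033379 + 0.015625 + 0.044732 + 0.000829 + 0.147917 = 0.245903
B_A = 1 / 0.245903 = 4.0666
Highest B → broadest niche (most generalist): Species B (B = 4.49).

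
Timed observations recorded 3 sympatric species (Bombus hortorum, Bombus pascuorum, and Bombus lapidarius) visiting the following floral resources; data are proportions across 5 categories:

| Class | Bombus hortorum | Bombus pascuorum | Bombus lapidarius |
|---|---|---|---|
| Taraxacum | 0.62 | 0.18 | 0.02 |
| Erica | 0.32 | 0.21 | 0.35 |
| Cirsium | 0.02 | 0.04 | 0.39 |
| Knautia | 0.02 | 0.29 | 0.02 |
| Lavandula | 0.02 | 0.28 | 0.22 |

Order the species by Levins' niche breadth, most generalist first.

Σp_hortᵢ² = 0.62² + 0.32² + 0.02² + 0.02² + 0.02² = 0.3844 + 0.1024 + 0.0004 + 0.0004 + 0.0004 = 0.4880
B_hort = 1 / 0.4880 = 2.0492
Σp_pascᵢ² = 0.18² + 0.21² + 0.04² + 0.29² + 0.28² = 0.0324 + 0.0441 + 0.0016 + 0.0841 + 0.0784 = 0.2406
B_pasc = 1 / 0.2406 = 4.1563
Σp_lapiᵢ² = 0.02² + 0.35² + 0.39² + 0.02² + 0.22² = 0.0004 + 0.1225 + 0.1521 + 0.0004 + 0.0484 = 0.3238
B_lapi = 1 / 0.3238 = 3.0883
Ranking by B (broadest → narrowest): Bombus pascuorum (4.16) > Bombus lapidarius (3.09) > Bombus hortorum (2.05)

Bombus pascuorum > Bombus lapidarius > Bombus hortorum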